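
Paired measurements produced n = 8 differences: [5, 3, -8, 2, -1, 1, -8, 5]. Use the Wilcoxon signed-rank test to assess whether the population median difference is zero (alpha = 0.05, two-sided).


Step 1: Drop any zero differences (none here) and take |d_i|.
|d| = [5, 3, 8, 2, 1, 1, 8, 5]
Step 2: Midrank |d_i| (ties get averaged ranks).
ranks: |5|->5.5, |3|->4, |8|->7.5, |2|->3, |1|->1.5, |1|->1.5, |8|->7.5, |5|->5.5
Step 3: Attach original signs; sum ranks with positive sign and with negative sign.
W+ = 5.5 + 4 + 3 + 1.5 + 5.5 = 19.5
W- = 7.5 + 1.5 + 7.5 = 16.5
(Check: W+ + W- = 36 should equal n(n+1)/2 = 36.)
Step 4: Test statistic W = min(W+, W-) = 16.5.
Step 5: Ties in |d|, so use the tie-corrected normal approximation.
        E[W] = n(n+1)/4 = 8*9/4 = 18.
        Tie groups: |d|=1 (t=2), |d|=5 (t=2), |d|=8 (t=2); sum(t^3 - t) = 18.
        Var[W] = n(n+1)(2n+1)/24 - sum(t^3-t)/48 = 1224/24 - 18/48 = 50.625.
        z = (W - E[W]) / sqrt(Var[W]) = (16.5 - 18) / 7.1151 = -0.2108.
        Two-sided p = 2*Phi(z) = 0.833029.
Step 6: alpha = 0.05. fail to reject H0.

W+ = 19.5, W- = 16.5, W = min = 16.5, p = 0.833029, fail to reject H0.


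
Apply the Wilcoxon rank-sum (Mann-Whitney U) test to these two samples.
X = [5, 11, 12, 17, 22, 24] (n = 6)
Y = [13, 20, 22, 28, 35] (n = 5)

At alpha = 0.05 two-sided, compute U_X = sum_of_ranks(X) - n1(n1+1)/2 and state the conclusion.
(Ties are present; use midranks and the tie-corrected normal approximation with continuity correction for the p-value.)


Step 1: Combine and sort all 11 observations; assign midranks.
sorted (value, group): (5,X), (11,X), (12,X), (13,Y), (17,X), (20,Y), (22,X), (22,Y), (24,X), (28,Y), (35,Y)
ranks: 5->1, 11->2, 12->3, 13->4, 17->5, 20->6, 22->7.5, 22->7.5, 24->9, 28->10, 35->11
Step 2: Rank sum for X: R1 = 1 + 2 + 3 + 5 + 7.5 + 9 = 27.5.
Step 3: U_X = R1 - n1(n1+1)/2 = 27.5 - 6*7/2 = 27.5 - 21 = 6.5.
       U_Y = n1*n2 - U_X = 30 - 6.5 = 23.5.
Step 4: Ties are present, so use the tie-corrected normal approximation (with continuity correction) for the p-value.
Step 5: p-value = 0.143215; compare to alpha = 0.05. fail to reject H0.

U_X = 6.5, p = 0.143215, fail to reject H0 at alpha = 0.05.


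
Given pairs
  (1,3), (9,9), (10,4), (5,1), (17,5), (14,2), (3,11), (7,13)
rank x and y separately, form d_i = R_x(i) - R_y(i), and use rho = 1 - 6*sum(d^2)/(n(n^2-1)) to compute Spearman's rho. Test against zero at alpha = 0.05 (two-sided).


Step 1: Rank x and y separately (midranks; no ties here).
rank(x): 1->1, 9->5, 10->6, 5->3, 17->8, 14->7, 3->2, 7->4
rank(y): 3->3, 9->6, 4->4, 1->1, 5->5, 2->2, 11->7, 13->8
Step 2: d_i = R_x(i) - R_y(i); compute d_i^2.
  (1-3)^2=4, (5-6)^2=1, (6-4)^2=4, (3-1)^2=4, (8-5)^2=9, (7-2)^2=25, (2-7)^2=25, (4-8)^2=16
sum(d^2) = 88.
Step 3: rho = 1 - 6*88 / (8*(8^2 - 1)) = 1 - 528/504 = -0.047619.
Step 4: Under H0, t = rho * sqrt((n-2)/(1-rho^2)) = -0.1168 ~ t(6).
Step 5: Two-sided p-value from the t-distribution with 6 df = 0.910849.
Step 6: alpha = 0.05. fail to reject H0.

rho = -0.0476, p = 0.910849, fail to reject H0 at alpha = 0.05.


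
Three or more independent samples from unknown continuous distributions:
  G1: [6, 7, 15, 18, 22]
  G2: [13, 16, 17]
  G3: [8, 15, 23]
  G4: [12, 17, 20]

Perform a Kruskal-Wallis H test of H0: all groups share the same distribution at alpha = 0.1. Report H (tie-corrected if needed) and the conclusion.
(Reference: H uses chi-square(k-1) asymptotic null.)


Step 1: Combine all N = 14 observations and assign midranks.
sorted (value, group, rank): (6,G1,1), (7,G1,2), (8,G3,3), (12,G4,4), (13,G2,5), (15,G1,6.5), (15,G3,6.5), (16,G2,8), (17,G2,9.5), (17,G4,9.5), (18,G1,11), (20,G4,12), (22,G1,13), (23,G3,14)
Step 2: Sum ranks within each group.
R_1 = 33.5 (n_1 = 5)
R_2 = 22.5 (n_2 = 3)
R_3 = 23.5 (n_3 = 3)
R_4 = 25.5 (n_4 = 3)
Step 3: H = 12/(N(N+1)) * sum(R_i^2/n_i) - 3(N+1)
     = 12/(14*15) * (33.5^2/5 + 22.5^2/3 + 23.5^2/3 + 25.5^2/3) - 3*15
     = 0.057143 * 794.033 - 45
     = 0.373333.
Step 4: Ties present; correction factor C = 1 - 12/(14^3 - 14) = 0.995604. Corrected H = 0.373333 / 0.995604 = 0.374982.
Step 5: Under H0, H ~ chi^2(3); p-value = 0.945361.
Step 6: alpha = 0.1. fail to reject H0.

H = 0.3750, df = 3, p = 0.945361, fail to reject H0.


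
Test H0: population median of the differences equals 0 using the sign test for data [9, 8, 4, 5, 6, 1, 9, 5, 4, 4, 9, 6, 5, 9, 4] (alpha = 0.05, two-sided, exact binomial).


Step 1: Discard zero differences. Original n = 15; n_eff = number of nonzero differences = 15.
Nonzero differences (with sign): +9, +8, +4, +5, +6, +1, +9, +5, +4, +4, +9, +6, +5, +9, +4
Step 2: Count signs: positive = 15, negative = 0.
Step 3: Under H0: P(positive) = 0.5, so the number of positives S ~ Bin(15, 0.5).
Step 4: Two-sided exact p-value = sum of Bin(15,0.5) probabilities at or below the observed probability = 0.000061.
Step 5: alpha = 0.05. reject H0.

n_eff = 15, pos = 15, neg = 0, p = 0.000061, reject H0.


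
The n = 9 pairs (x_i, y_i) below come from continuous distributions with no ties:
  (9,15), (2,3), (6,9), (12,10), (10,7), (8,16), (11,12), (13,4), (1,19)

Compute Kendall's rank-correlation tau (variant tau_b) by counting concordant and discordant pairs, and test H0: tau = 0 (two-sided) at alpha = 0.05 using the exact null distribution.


Step 1: Enumerate the 36 unordered pairs (i,j) with i<j and classify each by sign(x_j-x_i) * sign(y_j-y_i).
  (1,2):dx=-7,dy=-12->C; (1,3):dx=-3,dy=-6->C; (1,4):dx=+3,dy=-5->D; (1,5):dx=+1,dy=-8->D
  (1,6):dx=-1,dy=+1->D; (1,7):dx=+2,dy=-3->D; (1,8):dx=+4,dy=-11->D; (1,9):dx=-8,dy=+4->D
  (2,3):dx=+4,dy=+6->C; (2,4):dx=+10,dy=+7->C; (2,5):dx=+8,dy=+4->C; (2,6):dx=+6,dy=+13->C
  (2,7):dx=+9,dy=+9->C; (2,8):dx=+11,dy=+1->C; (2,9):dx=-1,dy=+16->D; (3,4):dx=+6,dy=+1->C
  (3,5):dx=+4,dy=-2->D; (3,6):dx=+2,dy=+7->C; (3,7):dx=+5,dy=+3->C; (3,8):dx=+7,dy=-5->D
  (3,9):dx=-5,dy=+10->D; (4,5):dx=-2,dy=-3->C; (4,6):dx=-4,dy=+6->D; (4,7):dx=-1,dy=+2->D
  (4,8):dx=+1,dy=-6->D; (4,9):dx=-11,dy=+9->D; (5,6):dx=-2,dy=+9->D; (5,7):dx=+1,dy=+5->C
  (5,8):dx=+3,dy=-3->D; (5,9):dx=-9,dy=+12->D; (6,7):dx=+3,dy=-4->D; (6,8):dx=+5,dy=-12->D
  (6,9):dx=-7,dy=+3->D; (7,8):dx=+2,dy=-8->D; (7,9):dx=-10,dy=+7->D; (8,9):dx=-12,dy=+15->D
Step 2: C = 13, D = 23, total pairs = 36.
Step 3: tau = (C - D)/(n(n-1)/2) = (13 - 23)/36 = -0.277778.
Step 4: Exact two-sided p-value (enumerate n! = 362880 permutations of y under H0): p = 0.358488.
Step 5: alpha = 0.05. fail to reject H0.

tau_b = -0.2778 (C=13, D=23), p = 0.358488, fail to reject H0.


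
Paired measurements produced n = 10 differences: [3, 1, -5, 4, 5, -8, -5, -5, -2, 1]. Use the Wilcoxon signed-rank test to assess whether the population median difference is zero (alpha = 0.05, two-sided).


Step 1: Drop any zero differences (none here) and take |d_i|.
|d| = [3, 1, 5, 4, 5, 8, 5, 5, 2, 1]
Step 2: Midrank |d_i| (ties get averaged ranks).
ranks: |3|->4, |1|->1.5, |5|->7.5, |4|->5, |5|->7.5, |8|->10, |5|->7.5, |5|->7.5, |2|->3, |1|->1.5
Step 3: Attach original signs; sum ranks with positive sign and with negative sign.
W+ = 4 + 1.5 + 5 + 7.5 + 1.5 = 19.5
W- = 7.5 + 10 + 7.5 + 7.5 + 3 = 35.5
(Check: W+ + W- = 55 should equal n(n+1)/2 = 55.)
Step 4: Test statistic W = min(W+, W-) = 19.5.
Step 5: Ties in |d|, so use the tie-corrected normal approximation.
        E[W] = n(n+1)/4 = 10*11/4 = 27.5.
        Tie groups: |d|=1 (t=2), |d|=5 (t=4); sum(t^3 - t) = 66.
        Var[W] = n(n+1)(2n+1)/24 - sum(t^3-t)/48 = 2310/24 - 66/48 = 94.875.
        z = (W - E[W]) / sqrt(Var[W]) = (19.5 - 27.5) / 9.7404 = -0.8213.
        Two-sided p = 2*Phi(z) = 0.411462.
Step 6: alpha = 0.05. fail to reject H0.

W+ = 19.5, W- = 35.5, W = min = 19.5, p = 0.411462, fail to reject H0.


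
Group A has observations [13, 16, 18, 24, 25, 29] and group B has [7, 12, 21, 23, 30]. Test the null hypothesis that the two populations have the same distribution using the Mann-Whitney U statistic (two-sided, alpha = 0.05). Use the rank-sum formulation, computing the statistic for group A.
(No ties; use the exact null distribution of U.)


Step 1: Combine and sort all 11 observations; assign midranks.
sorted (value, group): (7,Y), (12,Y), (13,X), (16,X), (18,X), (21,Y), (23,Y), (24,X), (25,X), (29,X), (30,Y)
ranks: 7->1, 12->2, 13->3, 16->4, 18->5, 21->6, 23->7, 24->8, 25->9, 29->10, 30->11
Step 2: Rank sum for X: R1 = 3 + 4 + 5 + 8 + 9 + 10 = 39.
Step 3: U_X = R1 - n1(n1+1)/2 = 39 - 6*7/2 = 39 - 21 = 18.
       U_Y = n1*n2 - U_X = 30 - 18 = 12.
Step 4: No ties, so the exact null distribution of U (based on enumerating the C(11,6) = 462 equally likely rank assignments) gives the two-sided p-value.
Step 5: p-value = 0.662338; compare to alpha = 0.05. fail to reject H0.

U_X = 18, p = 0.662338, fail to reject H0 at alpha = 0.05.


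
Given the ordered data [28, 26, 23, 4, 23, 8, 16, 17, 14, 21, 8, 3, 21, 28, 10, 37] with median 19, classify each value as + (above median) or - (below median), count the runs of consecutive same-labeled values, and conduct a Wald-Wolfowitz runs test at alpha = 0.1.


Step 1: Compute median = 19; label A = above, B = below.
Labels in order: AAABABBBBABBAABA  (n_A = 8, n_B = 8)
Step 2: Count runs R = 9.
Step 3: Under H0 (random ordering), E[R] = 2*n_A*n_B/(n_A+n_B) + 1 = 2*8*8/16 + 1 = 9.0000.
        Var[R] = 2*n_A*n_B*(2*n_A*n_B - n_A - n_B) / ((n_A+n_B)^2 * (n_A+n_B-1)) = 14336/3840 = 3.7333.
        SD[R] = 1.9322.
Step 4: R = E[R], so z = 0 with no continuity correction.
Step 5: Two-sided p-value via normal approximation = 2*(1 - Phi(|z|)) = 1.000000.
Step 6: alpha = 0.1. fail to reject H0.

R = 9, z = 0.0000, p = 1.000000, fail to reject H0.


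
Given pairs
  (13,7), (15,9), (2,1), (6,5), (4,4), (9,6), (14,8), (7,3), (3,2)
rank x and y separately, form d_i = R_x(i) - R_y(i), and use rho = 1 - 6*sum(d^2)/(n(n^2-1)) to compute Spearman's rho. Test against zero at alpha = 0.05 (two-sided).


Step 1: Rank x and y separately (midranks; no ties here).
rank(x): 13->7, 15->9, 2->1, 6->4, 4->3, 9->6, 14->8, 7->5, 3->2
rank(y): 7->7, 9->9, 1->1, 5->5, 4->4, 6->6, 8->8, 3->3, 2->2
Step 2: d_i = R_x(i) - R_y(i); compute d_i^2.
  (7-7)^2=0, (9-9)^2=0, (1-1)^2=0, (4-5)^2=1, (3-4)^2=1, (6-6)^2=0, (8-8)^2=0, (5-3)^2=4, (2-2)^2=0
sum(d^2) = 6.
Step 3: rho = 1 - 6*6 / (9*(9^2 - 1)) = 1 - 36/720 = 0.950000.
Step 4: Under H0, t = rho * sqrt((n-2)/(1-rho^2)) = 8.0495 ~ t(7).
Step 5: Two-sided p-value from the t-distribution with 7 df = 0.000088.
Step 6: alpha = 0.05. reject H0.

rho = 0.9500, p = 0.000088, reject H0 at alpha = 0.05.


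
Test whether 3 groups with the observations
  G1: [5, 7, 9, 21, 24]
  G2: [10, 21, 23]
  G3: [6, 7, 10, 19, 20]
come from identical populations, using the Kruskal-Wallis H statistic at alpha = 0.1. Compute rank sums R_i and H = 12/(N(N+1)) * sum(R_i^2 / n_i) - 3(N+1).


Step 1: Combine all N = 13 observations and assign midranks.
sorted (value, group, rank): (5,G1,1), (6,G3,2), (7,G1,3.5), (7,G3,3.5), (9,G1,5), (10,G2,6.5), (10,G3,6.5), (19,G3,8), (20,G3,9), (21,G1,10.5), (21,G2,10.5), (23,G2,12), (24,G1,13)
Step 2: Sum ranks within each group.
R_1 = 33 (n_1 = 5)
R_2 = 29 (n_2 = 3)
R_3 = 29 (n_3 = 5)
Step 3: H = 12/(N(N+1)) * sum(R_i^2/n_i) - 3(N+1)
     = 12/(13*14) * (33^2/5 + 29^2/3 + 29^2/5) - 3*14
     = 0.065934 * 666.333 - 42
     = 1.934066.
Step 4: Ties present; correction factor C = 1 - 18/(13^3 - 13) = 0.991758. Corrected H = 1.934066 / 0.991758 = 1.950139.
Step 5: Under H0, H ~ chi^2(2); p-value = 0.377166.
Step 6: alpha = 0.1. fail to reject H0.

H = 1.9501, df = 2, p = 0.377166, fail to reject H0.


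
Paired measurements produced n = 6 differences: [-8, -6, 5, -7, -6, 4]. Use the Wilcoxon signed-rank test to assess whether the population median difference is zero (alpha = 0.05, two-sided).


Step 1: Drop any zero differences (none here) and take |d_i|.
|d| = [8, 6, 5, 7, 6, 4]
Step 2: Midrank |d_i| (ties get averaged ranks).
ranks: |8|->6, |6|->3.5, |5|->2, |7|->5, |6|->3.5, |4|->1
Step 3: Attach original signs; sum ranks with positive sign and with negative sign.
W+ = 2 + 1 = 3
W- = 6 + 3.5 + 5 + 3.5 = 18
(Check: W+ + W- = 21 should equal n(n+1)/2 = 21.)
Step 4: Test statistic W = min(W+, W-) = 3.
Step 5: Ties in |d|, so use the tie-corrected normal approximation.
        E[W] = n(n+1)/4 = 6*7/4 = 10.5.
        Tie groups: |d|=6 (t=2); sum(t^3 - t) = 6.
        Var[W] = n(n+1)(2n+1)/24 - sum(t^3-t)/48 = 546/24 - 6/48 = 22.625.
        z = (W - E[W]) / sqrt(Var[W]) = (3 - 10.5) / 4.7566 = -1.5768.
        Two-sided p = 2*Phi(z) = 0.114850.
Step 6: alpha = 0.05. fail to reject H0.

W+ = 3, W- = 18, W = min = 3, p = 0.114850, fail to reject H0.


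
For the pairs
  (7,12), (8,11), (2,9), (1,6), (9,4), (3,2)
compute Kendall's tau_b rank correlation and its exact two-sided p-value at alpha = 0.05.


Step 1: Enumerate the 15 unordered pairs (i,j) with i<j and classify each by sign(x_j-x_i) * sign(y_j-y_i).
  (1,2):dx=+1,dy=-1->D; (1,3):dx=-5,dy=-3->C; (1,4):dx=-6,dy=-6->C; (1,5):dx=+2,dy=-8->D
  (1,6):dx=-4,dy=-10->C; (2,3):dx=-6,dy=-2->C; (2,4):dx=-7,dy=-5->C; (2,5):dx=+1,dy=-7->D
  (2,6):dx=-5,dy=-9->C; (3,4):dx=-1,dy=-3->C; (3,5):dx=+7,dy=-5->D; (3,6):dx=+1,dy=-7->D
  (4,5):dx=+8,dy=-2->D; (4,6):dx=+2,dy=-4->D; (5,6):dx=-6,dy=-2->C
Step 2: C = 8, D = 7, total pairs = 15.
Step 3: tau = (C - D)/(n(n-1)/2) = (8 - 7)/15 = 0.066667.
Step 4: Exact two-sided p-value (enumerate n! = 720 permutations of y under H0): p = 1.000000.
Step 5: alpha = 0.05. fail to reject H0.

tau_b = 0.0667 (C=8, D=7), p = 1.000000, fail to reject H0.


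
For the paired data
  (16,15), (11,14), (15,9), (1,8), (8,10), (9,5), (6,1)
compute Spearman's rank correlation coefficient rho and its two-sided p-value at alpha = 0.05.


Step 1: Rank x and y separately (midranks; no ties here).
rank(x): 16->7, 11->5, 15->6, 1->1, 8->3, 9->4, 6->2
rank(y): 15->7, 14->6, 9->4, 8->3, 10->5, 5->2, 1->1
Step 2: d_i = R_x(i) - R_y(i); compute d_i^2.
  (7-7)^2=0, (5-6)^2=1, (6-4)^2=4, (1-3)^2=4, (3-5)^2=4, (4-2)^2=4, (2-1)^2=1
sum(d^2) = 18.
Step 3: rho = 1 - 6*18 / (7*(7^2 - 1)) = 1 - 108/336 = 0.678571.
Step 4: Under H0, t = rho * sqrt((n-2)/(1-rho^2)) = 2.0657 ~ t(5).
Step 5: Two-sided p-value from the t-distribution with 5 df = 0.093750.
Step 6: alpha = 0.05. fail to reject H0.

rho = 0.6786, p = 0.093750, fail to reject H0 at alpha = 0.05.


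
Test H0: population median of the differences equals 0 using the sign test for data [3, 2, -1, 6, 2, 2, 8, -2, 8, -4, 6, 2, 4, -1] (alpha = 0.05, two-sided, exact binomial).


Step 1: Discard zero differences. Original n = 14; n_eff = number of nonzero differences = 14.
Nonzero differences (with sign): +3, +2, -1, +6, +2, +2, +8, -2, +8, -4, +6, +2, +4, -1
Step 2: Count signs: positive = 10, negative = 4.
Step 3: Under H0: P(positive) = 0.5, so the number of positives S ~ Bin(14, 0.5).
Step 4: Two-sided exact p-value = sum of Bin(14,0.5) probabilities at or below the observed probability = 0.179565.
Step 5: alpha = 0.05. fail to reject H0.

n_eff = 14, pos = 10, neg = 4, p = 0.179565, fail to reject H0.


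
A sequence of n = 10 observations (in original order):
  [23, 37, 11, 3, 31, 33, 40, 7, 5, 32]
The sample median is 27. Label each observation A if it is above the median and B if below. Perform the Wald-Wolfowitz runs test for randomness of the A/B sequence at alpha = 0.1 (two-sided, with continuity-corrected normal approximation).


Step 1: Compute median = 27; label A = above, B = below.
Labels in order: BABBAAABBA  (n_A = 5, n_B = 5)
Step 2: Count runs R = 6.
Step 3: Under H0 (random ordering), E[R] = 2*n_A*n_B/(n_A+n_B) + 1 = 2*5*5/10 + 1 = 6.0000.
        Var[R] = 2*n_A*n_B*(2*n_A*n_B - n_A - n_B) / ((n_A+n_B)^2 * (n_A+n_B-1)) = 2000/900 = 2.2222.
        SD[R] = 1.4907.
Step 4: R = E[R], so z = 0 with no continuity correction.
Step 5: Two-sided p-value via normal approximation = 2*(1 - Phi(|z|)) = 1.000000.
Step 6: alpha = 0.1. fail to reject H0.

R = 6, z = 0.0000, p = 1.000000, fail to reject H0.


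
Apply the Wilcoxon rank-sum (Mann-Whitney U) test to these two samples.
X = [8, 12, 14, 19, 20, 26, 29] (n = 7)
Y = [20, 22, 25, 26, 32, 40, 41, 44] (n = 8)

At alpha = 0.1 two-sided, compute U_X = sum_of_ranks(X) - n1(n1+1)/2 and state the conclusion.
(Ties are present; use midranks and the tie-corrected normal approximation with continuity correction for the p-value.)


Step 1: Combine and sort all 15 observations; assign midranks.
sorted (value, group): (8,X), (12,X), (14,X), (19,X), (20,X), (20,Y), (22,Y), (25,Y), (26,X), (26,Y), (29,X), (32,Y), (40,Y), (41,Y), (44,Y)
ranks: 8->1, 12->2, 14->3, 19->4, 20->5.5, 20->5.5, 22->7, 25->8, 26->9.5, 26->9.5, 29->11, 32->12, 40->13, 41->14, 44->15
Step 2: Rank sum for X: R1 = 1 + 2 + 3 + 4 + 5.5 + 9.5 + 11 = 36.
Step 3: U_X = R1 - n1(n1+1)/2 = 36 - 7*8/2 = 36 - 28 = 8.
       U_Y = n1*n2 - U_X = 56 - 8 = 48.
Step 4: Ties are present, so use the tie-corrected normal approximation (with continuity correction) for the p-value.
Step 5: p-value = 0.023776; compare to alpha = 0.1. reject H0.

U_X = 8, p = 0.023776, reject H0 at alpha = 0.1.


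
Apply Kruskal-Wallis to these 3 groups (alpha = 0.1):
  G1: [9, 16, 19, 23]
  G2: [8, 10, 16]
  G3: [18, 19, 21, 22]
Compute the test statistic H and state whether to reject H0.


Step 1: Combine all N = 11 observations and assign midranks.
sorted (value, group, rank): (8,G2,1), (9,G1,2), (10,G2,3), (16,G1,4.5), (16,G2,4.5), (18,G3,6), (19,G1,7.5), (19,G3,7.5), (21,G3,9), (22,G3,10), (23,G1,11)
Step 2: Sum ranks within each group.
R_1 = 25 (n_1 = 4)
R_2 = 8.5 (n_2 = 3)
R_3 = 32.5 (n_3 = 4)
Step 3: H = 12/(N(N+1)) * sum(R_i^2/n_i) - 3(N+1)
     = 12/(11*12) * (25^2/4 + 8.5^2/3 + 32.5^2/4) - 3*12
     = 0.090909 * 444.396 - 36
     = 4.399621.
Step 4: Ties present; correction factor C = 1 - 12/(11^3 - 11) = 0.990909. Corrected H = 4.399621 / 0.990909 = 4.439985.
Step 5: Under H0, H ~ chi^2(2); p-value = 0.108610.
Step 6: alpha = 0.1. fail to reject H0.

H = 4.4400, df = 2, p = 0.108610, fail to reject H0.


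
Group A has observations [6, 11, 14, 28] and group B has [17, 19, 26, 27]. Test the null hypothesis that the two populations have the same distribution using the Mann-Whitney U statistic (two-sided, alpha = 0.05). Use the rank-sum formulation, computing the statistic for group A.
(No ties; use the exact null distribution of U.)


Step 1: Combine and sort all 8 observations; assign midranks.
sorted (value, group): (6,X), (11,X), (14,X), (17,Y), (19,Y), (26,Y), (27,Y), (28,X)
ranks: 6->1, 11->2, 14->3, 17->4, 19->5, 26->6, 27->7, 28->8
Step 2: Rank sum for X: R1 = 1 + 2 + 3 + 8 = 14.
Step 3: U_X = R1 - n1(n1+1)/2 = 14 - 4*5/2 = 14 - 10 = 4.
       U_Y = n1*n2 - U_X = 16 - 4 = 12.
Step 4: No ties, so the exact null distribution of U (based on enumerating the C(8,4) = 70 equally likely rank assignments) gives the two-sided p-value.
Step 5: p-value = 0.342857; compare to alpha = 0.05. fail to reject H0.

U_X = 4, p = 0.342857, fail to reject H0 at alpha = 0.05.


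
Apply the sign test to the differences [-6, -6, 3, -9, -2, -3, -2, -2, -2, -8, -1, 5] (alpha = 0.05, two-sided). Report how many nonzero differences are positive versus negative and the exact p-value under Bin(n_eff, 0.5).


Step 1: Discard zero differences. Original n = 12; n_eff = number of nonzero differences = 12.
Nonzero differences (with sign): -6, -6, +3, -9, -2, -3, -2, -2, -2, -8, -1, +5
Step 2: Count signs: positive = 2, negative = 10.
Step 3: Under H0: P(positive) = 0.5, so the number of positives S ~ Bin(12, 0.5).
Step 4: Two-sided exact p-value = sum of Bin(12,0.5) probabilities at or below the observed probability = 0.038574.
Step 5: alpha = 0.05. reject H0.

n_eff = 12, pos = 2, neg = 10, p = 0.038574, reject H0.


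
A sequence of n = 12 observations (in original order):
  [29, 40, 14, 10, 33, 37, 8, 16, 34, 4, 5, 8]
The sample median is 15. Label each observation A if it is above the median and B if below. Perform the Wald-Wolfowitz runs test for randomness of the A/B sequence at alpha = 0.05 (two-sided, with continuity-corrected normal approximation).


Step 1: Compute median = 15; label A = above, B = below.
Labels in order: AABBAABAABBB  (n_A = 6, n_B = 6)
Step 2: Count runs R = 6.
Step 3: Under H0 (random ordering), E[R] = 2*n_A*n_B/(n_A+n_B) + 1 = 2*6*6/12 + 1 = 7.0000.
        Var[R] = 2*n_A*n_B*(2*n_A*n_B - n_A - n_B) / ((n_A+n_B)^2 * (n_A+n_B-1)) = 4320/1584 = 2.7273.
        SD[R] = 1.6514.
Step 4: Continuity-corrected z = (R + 0.5 - E[R]) / SD[R] = (6 + 0.5 - 7.0000) / 1.6514 = -0.3028.
Step 5: Two-sided p-value via normal approximation = 2*(1 - Phi(|z|)) = 0.762069.
Step 6: alpha = 0.05. fail to reject H0.

R = 6, z = -0.3028, p = 0.762069, fail to reject H0.


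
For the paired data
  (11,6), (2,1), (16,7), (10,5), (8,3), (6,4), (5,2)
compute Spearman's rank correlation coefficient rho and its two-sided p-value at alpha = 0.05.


Step 1: Rank x and y separately (midranks; no ties here).
rank(x): 11->6, 2->1, 16->7, 10->5, 8->4, 6->3, 5->2
rank(y): 6->6, 1->1, 7->7, 5->5, 3->3, 4->4, 2->2
Step 2: d_i = R_x(i) - R_y(i); compute d_i^2.
  (6-6)^2=0, (1-1)^2=0, (7-7)^2=0, (5-5)^2=0, (4-3)^2=1, (3-4)^2=1, (2-2)^2=0
sum(d^2) = 2.
Step 3: rho = 1 - 6*2 / (7*(7^2 - 1)) = 1 - 12/336 = 0.964286.
Step 4: Under H0, t = rho * sqrt((n-2)/(1-rho^2)) = 8.1408 ~ t(5).
Step 5: Two-sided p-value from the t-distribution with 5 df = 0.000454.
Step 6: alpha = 0.05. reject H0.

rho = 0.9643, p = 0.000454, reject H0 at alpha = 0.05.


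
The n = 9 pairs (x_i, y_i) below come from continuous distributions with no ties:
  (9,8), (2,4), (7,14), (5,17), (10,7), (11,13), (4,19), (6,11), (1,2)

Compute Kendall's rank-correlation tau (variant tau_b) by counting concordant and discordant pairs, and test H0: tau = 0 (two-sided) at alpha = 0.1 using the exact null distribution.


Step 1: Enumerate the 36 unordered pairs (i,j) with i<j and classify each by sign(x_j-x_i) * sign(y_j-y_i).
  (1,2):dx=-7,dy=-4->C; (1,3):dx=-2,dy=+6->D; (1,4):dx=-4,dy=+9->D; (1,5):dx=+1,dy=-1->D
  (1,6):dx=+2,dy=+5->C; (1,7):dx=-5,dy=+11->D; (1,8):dx=-3,dy=+3->D; (1,9):dx=-8,dy=-6->C
  (2,3):dx=+5,dy=+10->C; (2,4):dx=+3,dy=+13->C; (2,5):dx=+8,dy=+3->C; (2,6):dx=+9,dy=+9->C
  (2,7):dx=+2,dy=+15->C; (2,8):dx=+4,dy=+7->C; (2,9):dx=-1,dy=-2->C; (3,4):dx=-2,dy=+3->D
  (3,5):dx=+3,dy=-7->D; (3,6):dx=+4,dy=-1->D; (3,7):dx=-3,dy=+5->D; (3,8):dx=-1,dy=-3->C
  (3,9):dx=-6,dy=-12->C; (4,5):dx=+5,dy=-10->D; (4,6):dx=+6,dy=-4->D; (4,7):dx=-1,dy=+2->D
  (4,8):dx=+1,dy=-6->D; (4,9):dx=-4,dy=-15->C; (5,6):dx=+1,dy=+6->C; (5,7):dx=-6,dy=+12->D
  (5,8):dx=-4,dy=+4->D; (5,9):dx=-9,dy=-5->C; (6,7):dx=-7,dy=+6->D; (6,8):dx=-5,dy=-2->C
  (6,9):dx=-10,dy=-11->C; (7,8):dx=+2,dy=-8->D; (7,9):dx=-3,dy=-17->C; (8,9):dx=-5,dy=-9->C
Step 2: C = 19, D = 17, total pairs = 36.
Step 3: tau = (C - D)/(n(n-1)/2) = (19 - 17)/36 = 0.055556.
Step 4: Exact two-sided p-value (enumerate n! = 362880 permutations of y under H0): p = 0.919455.
Step 5: alpha = 0.1. fail to reject H0.

tau_b = 0.0556 (C=19, D=17), p = 0.919455, fail to reject H0.


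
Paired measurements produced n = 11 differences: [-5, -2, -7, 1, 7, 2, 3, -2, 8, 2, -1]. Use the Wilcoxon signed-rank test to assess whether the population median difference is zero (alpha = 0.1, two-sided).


Step 1: Drop any zero differences (none here) and take |d_i|.
|d| = [5, 2, 7, 1, 7, 2, 3, 2, 8, 2, 1]
Step 2: Midrank |d_i| (ties get averaged ranks).
ranks: |5|->8, |2|->4.5, |7|->9.5, |1|->1.5, |7|->9.5, |2|->4.5, |3|->7, |2|->4.5, |8|->11, |2|->4.5, |1|->1.5
Step 3: Attach original signs; sum ranks with positive sign and with negative sign.
W+ = 1.5 + 9.5 + 4.5 + 7 + 11 + 4.5 = 38
W- = 8 + 4.5 + 9.5 + 4.5 + 1.5 = 28
(Check: W+ + W- = 66 should equal n(n+1)/2 = 66.)
Step 4: Test statistic W = min(W+, W-) = 28.
Step 5: Ties in |d|, so use the tie-corrected normal approximation.
        E[W] = n(n+1)/4 = 11*12/4 = 33.
        Tie groups: |d|=1 (t=2), |d|=2 (t=4), |d|=7 (t=2); sum(t^3 - t) = 72.
        Var[W] = n(n+1)(2n+1)/24 - sum(t^3-t)/48 = 3036/24 - 72/48 = 125.
        z = (W - E[W]) / sqrt(Var[W]) = (28 - 33) / 11.1803 = -0.4472.
        Two-sided p = 2*Phi(z) = 0.654721.
Step 6: alpha = 0.1. fail to reject H0.

W+ = 38, W- = 28, W = min = 28, p = 0.654721, fail to reject H0.


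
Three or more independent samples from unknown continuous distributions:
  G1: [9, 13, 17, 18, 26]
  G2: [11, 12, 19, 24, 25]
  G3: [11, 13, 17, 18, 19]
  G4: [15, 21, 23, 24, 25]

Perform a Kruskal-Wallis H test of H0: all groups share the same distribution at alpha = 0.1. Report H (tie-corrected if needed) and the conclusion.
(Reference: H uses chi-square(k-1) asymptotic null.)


Step 1: Combine all N = 20 observations and assign midranks.
sorted (value, group, rank): (9,G1,1), (11,G2,2.5), (11,G3,2.5), (12,G2,4), (13,G1,5.5), (13,G3,5.5), (15,G4,7), (17,G1,8.5), (17,G3,8.5), (18,G1,10.5), (18,G3,10.5), (19,G2,12.5), (19,G3,12.5), (21,G4,14), (23,G4,15), (24,G2,16.5), (24,G4,16.5), (25,G2,18.5), (25,G4,18.5), (26,G1,20)
Step 2: Sum ranks within each group.
R_1 = 45.5 (n_1 = 5)
R_2 = 54 (n_2 = 5)
R_3 = 39.5 (n_3 = 5)
R_4 = 71 (n_4 = 5)
Step 3: H = 12/(N(N+1)) * sum(R_i^2/n_i) - 3(N+1)
     = 12/(20*21) * (45.5^2/5 + 54^2/5 + 39.5^2/5 + 71^2/5) - 3*21
     = 0.028571 * 2317.5 - 63
     = 3.214286.
Step 4: Ties present; correction factor C = 1 - 42/(20^3 - 20) = 0.994737. Corrected H = 3.214286 / 0.994737 = 3.231293.
Step 5: Under H0, H ~ chi^2(3); p-value = 0.357320.
Step 6: alpha = 0.1. fail to reject H0.

H = 3.2313, df = 3, p = 0.357320, fail to reject H0.


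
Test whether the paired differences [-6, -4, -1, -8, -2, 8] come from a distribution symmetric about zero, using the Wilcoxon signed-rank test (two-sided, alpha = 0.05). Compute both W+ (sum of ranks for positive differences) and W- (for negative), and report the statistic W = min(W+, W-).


Step 1: Drop any zero differences (none here) and take |d_i|.
|d| = [6, 4, 1, 8, 2, 8]
Step 2: Midrank |d_i| (ties get averaged ranks).
ranks: |6|->4, |4|->3, |1|->1, |8|->5.5, |2|->2, |8|->5.5
Step 3: Attach original signs; sum ranks with positive sign and with negative sign.
W+ = 5.5 = 5.5
W- = 4 + 3 + 1 + 5.5 + 2 = 15.5
(Check: W+ + W- = 21 should equal n(n+1)/2 = 21.)
Step 4: Test statistic W = min(W+, W-) = 5.5.
Step 5: Ties in |d|, so use the tie-corrected normal approximation.
        E[W] = n(n+1)/4 = 6*7/4 = 10.5.
        Tie groups: |d|=8 (t=2); sum(t^3 - t) = 6.
        Var[W] = n(n+1)(2n+1)/24 - sum(t^3-t)/48 = 546/24 - 6/48 = 22.625.
        z = (W - E[W]) / sqrt(Var[W]) = (5.5 - 10.5) / 4.7566 = -1.0512.
        Two-sided p = 2*Phi(z) = 0.293177.
Step 6: alpha = 0.05. fail to reject H0.

W+ = 5.5, W- = 15.5, W = min = 5.5, p = 0.293177, fail to reject H0.


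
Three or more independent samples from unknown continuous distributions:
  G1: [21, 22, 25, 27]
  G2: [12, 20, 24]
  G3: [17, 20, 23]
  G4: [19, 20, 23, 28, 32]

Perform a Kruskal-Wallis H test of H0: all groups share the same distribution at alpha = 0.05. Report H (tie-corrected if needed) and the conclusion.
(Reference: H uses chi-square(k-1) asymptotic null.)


Step 1: Combine all N = 15 observations and assign midranks.
sorted (value, group, rank): (12,G2,1), (17,G3,2), (19,G4,3), (20,G2,5), (20,G3,5), (20,G4,5), (21,G1,7), (22,G1,8), (23,G3,9.5), (23,G4,9.5), (24,G2,11), (25,G1,12), (27,G1,13), (28,G4,14), (32,G4,15)
Step 2: Sum ranks within each group.
R_1 = 40 (n_1 = 4)
R_2 = 17 (n_2 = 3)
R_3 = 16.5 (n_3 = 3)
R_4 = 46.5 (n_4 = 5)
Step 3: H = 12/(N(N+1)) * sum(R_i^2/n_i) - 3(N+1)
     = 12/(15*16) * (40^2/4 + 17^2/3 + 16.5^2/3 + 46.5^2/5) - 3*16
     = 0.050000 * 1019.53 - 48
     = 2.976667.
Step 4: Ties present; correction factor C = 1 - 30/(15^3 - 15) = 0.991071. Corrected H = 2.976667 / 0.991071 = 3.003483.
Step 5: Under H0, H ~ chi^2(3); p-value = 0.391088.
Step 6: alpha = 0.05. fail to reject H0.

H = 3.0035, df = 3, p = 0.391088, fail to reject H0.


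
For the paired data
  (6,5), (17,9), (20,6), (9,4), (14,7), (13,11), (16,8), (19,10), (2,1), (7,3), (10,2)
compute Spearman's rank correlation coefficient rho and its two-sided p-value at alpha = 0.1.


Step 1: Rank x and y separately (midranks; no ties here).
rank(x): 6->2, 17->9, 20->11, 9->4, 14->7, 13->6, 16->8, 19->10, 2->1, 7->3, 10->5
rank(y): 5->5, 9->9, 6->6, 4->4, 7->7, 11->11, 8->8, 10->10, 1->1, 3->3, 2->2
Step 2: d_i = R_x(i) - R_y(i); compute d_i^2.
  (2-5)^2=9, (9-9)^2=0, (11-6)^2=25, (4-4)^2=0, (7-7)^2=0, (6-11)^2=25, (8-8)^2=0, (10-10)^2=0, (1-1)^2=0, (3-3)^2=0, (5-2)^2=9
sum(d^2) = 68.
Step 3: rho = 1 - 6*68 / (11*(11^2 - 1)) = 1 - 408/1320 = 0.690909.
Step 4: Under H0, t = rho * sqrt((n-2)/(1-rho^2)) = 2.8671 ~ t(9).
Step 5: Two-sided p-value from the t-distribution with 9 df = 0.018565.
Step 6: alpha = 0.1. reject H0.

rho = 0.6909, p = 0.018565, reject H0 at alpha = 0.1.


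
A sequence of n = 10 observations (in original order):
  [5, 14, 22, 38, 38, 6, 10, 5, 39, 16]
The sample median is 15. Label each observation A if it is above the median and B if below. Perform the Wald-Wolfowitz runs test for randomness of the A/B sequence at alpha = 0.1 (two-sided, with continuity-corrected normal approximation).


Step 1: Compute median = 15; label A = above, B = below.
Labels in order: BBAAABBBAA  (n_A = 5, n_B = 5)
Step 2: Count runs R = 4.
Step 3: Under H0 (random ordering), E[R] = 2*n_A*n_B/(n_A+n_B) + 1 = 2*5*5/10 + 1 = 6.0000.
        Var[R] = 2*n_A*n_B*(2*n_A*n_B - n_A - n_B) / ((n_A+n_B)^2 * (n_A+n_B-1)) = 2000/900 = 2.2222.
        SD[R] = 1.4907.
Step 4: Continuity-corrected z = (R + 0.5 - E[R]) / SD[R] = (4 + 0.5 - 6.0000) / 1.4907 = -1.0062.
Step 5: Two-sided p-value via normal approximation = 2*(1 - Phi(|z|)) = 0.314305.
Step 6: alpha = 0.1. fail to reject H0.

R = 4, z = -1.0062, p = 0.314305, fail to reject H0.


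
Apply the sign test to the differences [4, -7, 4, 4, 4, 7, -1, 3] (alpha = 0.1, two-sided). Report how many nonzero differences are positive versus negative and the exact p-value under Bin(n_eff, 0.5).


Step 1: Discard zero differences. Original n = 8; n_eff = number of nonzero differences = 8.
Nonzero differences (with sign): +4, -7, +4, +4, +4, +7, -1, +3
Step 2: Count signs: positive = 6, negative = 2.
Step 3: Under H0: P(positive) = 0.5, so the number of positives S ~ Bin(8, 0.5).
Step 4: Two-sided exact p-value = sum of Bin(8,0.5) probabilities at or below the observed probability = 0.289062.
Step 5: alpha = 0.1. fail to reject H0.

n_eff = 8, pos = 6, neg = 2, p = 0.289062, fail to reject H0.


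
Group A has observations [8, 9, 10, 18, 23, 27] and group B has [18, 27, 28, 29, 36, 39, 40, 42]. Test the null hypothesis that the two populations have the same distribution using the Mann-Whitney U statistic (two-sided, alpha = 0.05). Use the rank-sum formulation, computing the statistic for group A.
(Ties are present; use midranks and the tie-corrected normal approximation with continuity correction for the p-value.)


Step 1: Combine and sort all 14 observations; assign midranks.
sorted (value, group): (8,X), (9,X), (10,X), (18,X), (18,Y), (23,X), (27,X), (27,Y), (28,Y), (29,Y), (36,Y), (39,Y), (40,Y), (42,Y)
ranks: 8->1, 9->2, 10->3, 18->4.5, 18->4.5, 23->6, 27->7.5, 27->7.5, 28->9, 29->10, 36->11, 39->12, 40->13, 42->14
Step 2: Rank sum for X: R1 = 1 + 2 + 3 + 4.5 + 6 + 7.5 = 24.
Step 3: U_X = R1 - n1(n1+1)/2 = 24 - 6*7/2 = 24 - 21 = 3.
       U_Y = n1*n2 - U_X = 48 - 3 = 45.
Step 4: Ties are present, so use the tie-corrected normal approximation (with continuity correction) for the p-value.
Step 5: p-value = 0.007993; compare to alpha = 0.05. reject H0.

U_X = 3, p = 0.007993, reject H0 at alpha = 0.05.


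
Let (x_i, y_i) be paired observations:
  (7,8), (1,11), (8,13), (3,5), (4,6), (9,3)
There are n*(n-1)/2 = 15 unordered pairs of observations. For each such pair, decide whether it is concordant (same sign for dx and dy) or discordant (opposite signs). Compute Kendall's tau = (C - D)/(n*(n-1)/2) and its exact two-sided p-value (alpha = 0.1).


Step 1: Enumerate the 15 unordered pairs (i,j) with i<j and classify each by sign(x_j-x_i) * sign(y_j-y_i).
  (1,2):dx=-6,dy=+3->D; (1,3):dx=+1,dy=+5->C; (1,4):dx=-4,dy=-3->C; (1,5):dx=-3,dy=-2->C
  (1,6):dx=+2,dy=-5->D; (2,3):dx=+7,dy=+2->C; (2,4):dx=+2,dy=-6->D; (2,5):dx=+3,dy=-5->D
  (2,6):dx=+8,dy=-8->D; (3,4):dx=-5,dy=-8->C; (3,5):dx=-4,dy=-7->C; (3,6):dx=+1,dy=-10->D
  (4,5):dx=+1,dy=+1->C; (4,6):dx=+6,dy=-2->D; (5,6):dx=+5,dy=-3->D
Step 2: C = 7, D = 8, total pairs = 15.
Step 3: tau = (C - D)/(n(n-1)/2) = (7 - 8)/15 = -0.066667.
Step 4: Exact two-sided p-value (enumerate n! = 720 permutations of y under H0): p = 1.000000.
Step 5: alpha = 0.1. fail to reject H0.

tau_b = -0.0667 (C=7, D=8), p = 1.000000, fail to reject H0.


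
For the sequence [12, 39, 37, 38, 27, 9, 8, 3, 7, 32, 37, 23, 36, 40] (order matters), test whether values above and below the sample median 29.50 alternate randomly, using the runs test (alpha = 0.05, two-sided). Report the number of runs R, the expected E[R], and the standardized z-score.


Step 1: Compute median = 29.50; label A = above, B = below.
Labels in order: BAAABBBBBAABAA  (n_A = 7, n_B = 7)
Step 2: Count runs R = 6.
Step 3: Under H0 (random ordering), E[R] = 2*n_A*n_B/(n_A+n_B) + 1 = 2*7*7/14 + 1 = 8.0000.
        Var[R] = 2*n_A*n_B*(2*n_A*n_B - n_A - n_B) / ((n_A+n_B)^2 * (n_A+n_B-1)) = 8232/2548 = 3.2308.
        SD[R] = 1.7974.
Step 4: Continuity-corrected z = (R + 0.5 - E[R]) / SD[R] = (6 + 0.5 - 8.0000) / 1.7974 = -0.8345.
Step 5: Two-sided p-value via normal approximation = 2*(1 - Phi(|z|)) = 0.403986.
Step 6: alpha = 0.05. fail to reject H0.

R = 6, z = -0.8345, p = 0.403986, fail to reject H0.


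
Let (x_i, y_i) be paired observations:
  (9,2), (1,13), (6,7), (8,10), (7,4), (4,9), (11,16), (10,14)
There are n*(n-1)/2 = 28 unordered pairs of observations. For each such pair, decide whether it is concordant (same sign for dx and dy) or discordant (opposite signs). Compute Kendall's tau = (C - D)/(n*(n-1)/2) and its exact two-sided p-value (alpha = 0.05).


Step 1: Enumerate the 28 unordered pairs (i,j) with i<j and classify each by sign(x_j-x_i) * sign(y_j-y_i).
  (1,2):dx=-8,dy=+11->D; (1,3):dx=-3,dy=+5->D; (1,4):dx=-1,dy=+8->D; (1,5):dx=-2,dy=+2->D
  (1,6):dx=-5,dy=+7->D; (1,7):dx=+2,dy=+14->C; (1,8):dx=+1,dy=+12->C; (2,3):dx=+5,dy=-6->D
  (2,4):dx=+7,dy=-3->D; (2,5):dx=+6,dy=-9->D; (2,6):dx=+3,dy=-4->D; (2,7):dx=+10,dy=+3->C
  (2,8):dx=+9,dy=+1->C; (3,4):dx=+2,dy=+3->C; (3,5):dx=+1,dy=-3->D; (3,6):dx=-2,dy=+2->D
  (3,7):dx=+5,dy=+9->C; (3,8):dx=+4,dy=+7->C; (4,5):dx=-1,dy=-6->C; (4,6):dx=-4,dy=-1->C
  (4,7):dx=+3,dy=+6->C; (4,8):dx=+2,dy=+4->C; (5,6):dx=-3,dy=+5->D; (5,7):dx=+4,dy=+12->C
  (5,8):dx=+3,dy=+10->C; (6,7):dx=+7,dy=+7->C; (6,8):dx=+6,dy=+5->C; (7,8):dx=-1,dy=-2->C
Step 2: C = 16, D = 12, total pairs = 28.
Step 3: tau = (C - D)/(n(n-1)/2) = (16 - 12)/28 = 0.142857.
Step 4: Exact two-sided p-value (enumerate n! = 40320 permutations of y under H0): p = 0.719544.
Step 5: alpha = 0.05. fail to reject H0.

tau_b = 0.1429 (C=16, D=12), p = 0.719544, fail to reject H0.


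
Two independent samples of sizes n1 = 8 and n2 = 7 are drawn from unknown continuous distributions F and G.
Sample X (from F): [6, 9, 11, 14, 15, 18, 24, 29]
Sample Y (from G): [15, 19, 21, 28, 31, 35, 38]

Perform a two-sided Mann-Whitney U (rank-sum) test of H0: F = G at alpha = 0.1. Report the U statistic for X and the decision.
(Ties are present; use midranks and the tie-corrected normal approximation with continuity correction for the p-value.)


Step 1: Combine and sort all 15 observations; assign midranks.
sorted (value, group): (6,X), (9,X), (11,X), (14,X), (15,X), (15,Y), (18,X), (19,Y), (21,Y), (24,X), (28,Y), (29,X), (31,Y), (35,Y), (38,Y)
ranks: 6->1, 9->2, 11->3, 14->4, 15->5.5, 15->5.5, 18->7, 19->8, 21->9, 24->10, 28->11, 29->12, 31->13, 35->14, 38->15
Step 2: Rank sum for X: R1 = 1 + 2 + 3 + 4 + 5.5 + 7 + 10 + 12 = 44.5.
Step 3: U_X = R1 - n1(n1+1)/2 = 44.5 - 8*9/2 = 44.5 - 36 = 8.5.
       U_Y = n1*n2 - U_X = 56 - 8.5 = 47.5.
Step 4: Ties are present, so use the tie-corrected normal approximation (with continuity correction) for the p-value.
Step 5: p-value = 0.027751; compare to alpha = 0.1. reject H0.

U_X = 8.5, p = 0.027751, reject H0 at alpha = 0.1.


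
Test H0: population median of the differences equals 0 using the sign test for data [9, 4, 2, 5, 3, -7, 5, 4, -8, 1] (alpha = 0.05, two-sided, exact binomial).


Step 1: Discard zero differences. Original n = 10; n_eff = number of nonzero differences = 10.
Nonzero differences (with sign): +9, +4, +2, +5, +3, -7, +5, +4, -8, +1
Step 2: Count signs: positive = 8, negative = 2.
Step 3: Under H0: P(positive) = 0.5, so the number of positives S ~ Bin(10, 0.5).
Step 4: Two-sided exact p-value = sum of Bin(10,0.5) probabilities at or below the observed probability = 0.109375.
Step 5: alpha = 0.05. fail to reject H0.

n_eff = 10, pos = 8, neg = 2, p = 0.109375, fail to reject H0.


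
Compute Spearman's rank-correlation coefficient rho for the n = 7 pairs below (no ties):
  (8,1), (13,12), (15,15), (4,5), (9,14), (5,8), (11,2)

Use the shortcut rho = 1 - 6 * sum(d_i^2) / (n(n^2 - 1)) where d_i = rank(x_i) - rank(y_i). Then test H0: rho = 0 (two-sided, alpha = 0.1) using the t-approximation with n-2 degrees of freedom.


Step 1: Rank x and y separately (midranks; no ties here).
rank(x): 8->3, 13->6, 15->7, 4->1, 9->4, 5->2, 11->5
rank(y): 1->1, 12->5, 15->7, 5->3, 14->6, 8->4, 2->2
Step 2: d_i = R_x(i) - R_y(i); compute d_i^2.
  (3-1)^2=4, (6-5)^2=1, (7-7)^2=0, (1-3)^2=4, (4-6)^2=4, (2-4)^2=4, (5-2)^2=9
sum(d^2) = 26.
Step 3: rho = 1 - 6*26 / (7*(7^2 - 1)) = 1 - 156/336 = 0.535714.
Step 4: Under H0, t = rho * sqrt((n-2)/(1-rho^2)) = 1.4186 ~ t(5).
Step 5: Two-sided p-value from the t-distribution with 5 df = 0.215217.
Step 6: alpha = 0.1. fail to reject H0.

rho = 0.5357, p = 0.215217, fail to reject H0 at alpha = 0.1.


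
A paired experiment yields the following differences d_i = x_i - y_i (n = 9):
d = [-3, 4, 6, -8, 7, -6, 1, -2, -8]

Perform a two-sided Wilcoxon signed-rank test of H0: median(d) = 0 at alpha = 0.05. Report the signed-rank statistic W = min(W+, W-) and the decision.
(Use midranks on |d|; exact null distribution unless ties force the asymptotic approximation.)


Step 1: Drop any zero differences (none here) and take |d_i|.
|d| = [3, 4, 6, 8, 7, 6, 1, 2, 8]
Step 2: Midrank |d_i| (ties get averaged ranks).
ranks: |3|->3, |4|->4, |6|->5.5, |8|->8.5, |7|->7, |6|->5.5, |1|->1, |2|->2, |8|->8.5
Step 3: Attach original signs; sum ranks with positive sign and with negative sign.
W+ = 4 + 5.5 + 7 + 1 = 17.5
W- = 3 + 8.5 + 5.5 + 2 + 8.5 = 27.5
(Check: W+ + W- = 45 should equal n(n+1)/2 = 45.)
Step 4: Test statistic W = min(W+, W-) = 17.5.
Step 5: Ties in |d|, so use the tie-corrected normal approximation.
        E[W] = n(n+1)/4 = 9*10/4 = 22.5.
        Tie groups: |d|=6 (t=2), |d|=8 (t=2); sum(t^3 - t) = 12.
        Var[W] = n(n+1)(2n+1)/24 - sum(t^3-t)/48 = 1710/24 - 12/48 = 71.
        z = (W - E[W]) / sqrt(Var[W]) = (17.5 - 22.5) / 8.4261 = -0.5934.
        Two-sided p = 2*Phi(z) = 0.552920.
Step 6: alpha = 0.05. fail to reject H0.

W+ = 17.5, W- = 27.5, W = min = 17.5, p = 0.552920, fail to reject H0.


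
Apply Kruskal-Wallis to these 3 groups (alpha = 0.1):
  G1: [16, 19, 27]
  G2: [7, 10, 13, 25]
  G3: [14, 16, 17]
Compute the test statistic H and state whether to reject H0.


Step 1: Combine all N = 10 observations and assign midranks.
sorted (value, group, rank): (7,G2,1), (10,G2,2), (13,G2,3), (14,G3,4), (16,G1,5.5), (16,G3,5.5), (17,G3,7), (19,G1,8), (25,G2,9), (27,G1,10)
Step 2: Sum ranks within each group.
R_1 = 23.5 (n_1 = 3)
R_2 = 15 (n_2 = 4)
R_3 = 16.5 (n_3 = 3)
Step 3: H = 12/(N(N+1)) * sum(R_i^2/n_i) - 3(N+1)
     = 12/(10*11) * (23.5^2/3 + 15^2/4 + 16.5^2/3) - 3*11
     = 0.109091 * 331.083 - 33
     = 3.118182.
Step 4: Ties present; correction factor C = 1 - 6/(10^3 - 10) = 0.993939. Corrected H = 3.118182 / 0.993939 = 3.137195.
Step 5: Under H0, H ~ chi^2(2); p-value = 0.208337.
Step 6: alpha = 0.1. fail to reject H0.

H = 3.1372, df = 2, p = 0.208337, fail to reject H0.


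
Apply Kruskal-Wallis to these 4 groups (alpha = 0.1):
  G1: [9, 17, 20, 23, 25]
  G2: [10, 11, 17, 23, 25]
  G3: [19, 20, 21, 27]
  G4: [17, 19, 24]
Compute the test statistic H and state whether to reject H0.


Step 1: Combine all N = 17 observations and assign midranks.
sorted (value, group, rank): (9,G1,1), (10,G2,2), (11,G2,3), (17,G1,5), (17,G2,5), (17,G4,5), (19,G3,7.5), (19,G4,7.5), (20,G1,9.5), (20,G3,9.5), (21,G3,11), (23,G1,12.5), (23,G2,12.5), (24,G4,14), (25,G1,15.5), (25,G2,15.5), (27,G3,17)
Step 2: Sum ranks within each group.
R_1 = 43.5 (n_1 = 5)
R_2 = 38 (n_2 = 5)
R_3 = 45 (n_3 = 4)
R_4 = 26.5 (n_4 = 3)
Step 3: H = 12/(N(N+1)) * sum(R_i^2/n_i) - 3(N+1)
     = 12/(17*18) * (43.5^2/5 + 38^2/5 + 45^2/4 + 26.5^2/3) - 3*18
     = 0.039216 * 1407.58 - 54
     = 1.199346.
Step 4: Ties present; correction factor C = 1 - 48/(17^3 - 17) = 0.990196. Corrected H = 1.199346 / 0.990196 = 1.211221.
Step 5: Under H0, H ~ chi^2(3); p-value = 0.750314.
Step 6: alpha = 0.1. fail to reject H0.

H = 1.2112, df = 3, p = 0.750314, fail to reject H0.
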